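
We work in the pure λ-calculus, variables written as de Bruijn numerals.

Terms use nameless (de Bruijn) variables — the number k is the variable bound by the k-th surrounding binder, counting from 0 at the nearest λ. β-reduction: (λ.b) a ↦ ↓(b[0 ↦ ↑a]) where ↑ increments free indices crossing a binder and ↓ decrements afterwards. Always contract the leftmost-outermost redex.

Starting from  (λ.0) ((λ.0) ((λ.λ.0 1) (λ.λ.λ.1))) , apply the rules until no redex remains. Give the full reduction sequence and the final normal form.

  start: (λ.0) ((λ.0) ((λ.λ.0 1) (λ.λ.λ.1)))
  →1  (λ.0) ((λ.λ.0 1) (λ.λ.λ.1))
  →2  (λ.λ.0 1) (λ.λ.λ.1)
  →3  λ.0 (λ.λ.λ.1)

Answer: normal form = λ.0 (λ.λ.λ.1)  (in 3 steps)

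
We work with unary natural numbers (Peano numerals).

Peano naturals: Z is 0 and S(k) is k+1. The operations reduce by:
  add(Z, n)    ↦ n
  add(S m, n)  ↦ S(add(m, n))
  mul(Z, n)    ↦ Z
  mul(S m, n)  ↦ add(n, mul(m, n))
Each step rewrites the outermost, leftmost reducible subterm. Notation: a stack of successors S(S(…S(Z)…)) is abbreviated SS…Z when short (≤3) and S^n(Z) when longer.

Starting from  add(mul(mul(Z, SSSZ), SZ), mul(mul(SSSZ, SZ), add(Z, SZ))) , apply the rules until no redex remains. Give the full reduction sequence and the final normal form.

Answer: normal form = SSSZ  (in 26 steps)

Reduction:
  start: add(mul(mul(Z, SSSZ), SZ), mul(mul(SSSZ, SZ), add(Z, SZ)))
  step 1: add(mul(Z, SZ), mul(mul(SSSZ, SZ), add(Z, SZ)))
  step 2: add(Z, mul(mul(SSSZ, SZ), add(Z, SZ)))
  step 3: mul(mul(SSSZ, SZ), add(Z, SZ))
  step 4: mul(add(SZ, mul(SSZ, SZ)), add(Z, SZ))
  step 5: mul(S(add(Z, mul(SSZ, SZ))), add(Z, SZ))
  step 6: add(add(Z, SZ), mul(add(Z, mul(SSZ, SZ)), add(Z, SZ)))
  step 7: add(SZ, mul(add(Z, mul(SSZ, SZ)), add(Z, SZ)))
  step 8: S(add(Z, mul(add(Z, mul(SSZ, SZ)), add(Z, SZ))))
  step 9: S(mul(add(Z, mul(SSZ, SZ)), add(Z, SZ)))
  step 10: S(mul(mul(SSZ, SZ), add(Z, SZ)))
  step 11: S(mul(add(SZ, mul(SZ, SZ)), add(Z, SZ)))
  step 12: S(mul(S(add(Z, mul(SZ, SZ))), add(Z, SZ)))
  step 13: S(add(add(Z, SZ), mul(add(Z, mul(SZ, SZ)), add(Z, SZ))))
  step 14: S(add(SZ, mul(add(Z, mul(SZ, SZ)), add(Z, SZ))))
  step 15: S(S(add(Z, mul(add(Z, mul(SZ, SZ)), add(Z, SZ)))))
  step 16: S(S(mul(add(Z, mul(SZ, SZ)), add(Z, SZ))))
  step 17: S(S(mul(mul(SZ, SZ), add(Z, SZ))))
  step 18: S(S(mul(add(SZ, mul(Z, SZ)), add(Z, SZ))))
  step 19: S(S(mul(S(add(Z, mul(Z, SZ))), add(Z, SZ))))
  step 20: S(S(add(add(Z, SZ), mul(add(Z, mul(Z, SZ)), add(Z, SZ)))))
  step 21: S(S(add(SZ, mul(add(Z, mul(Z, SZ)), add(Z, SZ)))))
  step 22: S(S(S(add(Z, mul(add(Z, mul(Z, SZ)), add(Z, SZ))))))
  step 23: S(S(S(mul(add(Z, mul(Z, SZ)), add(Z, SZ)))))
  step 24: S(S(S(mul(mul(Z, SZ), add(Z, SZ)))))
  step 25: S(S(S(mul(Z, add(Z, SZ)))))
  step 26: SSSZ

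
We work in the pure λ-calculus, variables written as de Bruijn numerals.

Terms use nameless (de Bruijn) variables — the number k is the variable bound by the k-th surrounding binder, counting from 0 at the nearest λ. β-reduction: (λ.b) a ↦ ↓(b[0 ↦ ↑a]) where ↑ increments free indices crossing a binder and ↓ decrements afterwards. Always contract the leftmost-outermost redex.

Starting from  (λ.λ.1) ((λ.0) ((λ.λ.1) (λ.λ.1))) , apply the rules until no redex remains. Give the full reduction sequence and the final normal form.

  start: (λ.λ.1) ((λ.0) ((λ.λ.1) (λ.λ.1)))
  step 1: λ.(λ.0) ((λ.λ.1) (λ.λ.1))
  step 2: λ.(λ.λ.1) (λ.λ.1)
  step 3: λ.λ.λ.λ.1

Answer: normal form = λ.λ.λ.λ.1  (in 3 steps)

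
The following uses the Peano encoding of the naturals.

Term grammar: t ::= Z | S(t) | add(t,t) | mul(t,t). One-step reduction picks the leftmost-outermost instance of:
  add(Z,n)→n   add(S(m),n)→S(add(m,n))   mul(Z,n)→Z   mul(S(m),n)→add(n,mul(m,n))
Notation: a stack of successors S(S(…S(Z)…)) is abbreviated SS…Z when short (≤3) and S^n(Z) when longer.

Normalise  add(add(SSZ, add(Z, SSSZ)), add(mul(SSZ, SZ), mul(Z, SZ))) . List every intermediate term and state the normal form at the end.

Answer: normal form = S^7(Z)  (in 21 steps)

Working:
  start: add(add(SSZ, add(Z, SSSZ)), add(mul(SSZ, SZ), mul(Z, SZ)))
  →1  add(S(add(SZ, add(Z, SSSZ))), add(mul(SSZ, SZ), mul(Z, SZ)))
  →2  S(add(add(SZ, add(Z, SSSZ)), add(mul(SSZ, SZ), mul(Z, SZ))))
  →3  S(add(S(add(Z, add(Z, SSSZ))), add(mul(SSZ, SZ), mul(Z, SZ))))
  →4  S(S(add(add(Z, add(Z, SSSZ)), add(mul(SSZ, SZ), mul(Z, SZ)))))
  →5  S(S(add(add(Z, SSSZ), add(mul(SSZ, SZ), mul(Z, SZ)))))
  →6  S(S(add(SSSZ, add(mul(SSZ, SZ), mul(Z, SZ)))))
  →7  S(S(S(add(SSZ, add(mul(SSZ, SZ), mul(Z, SZ))))))
  →8  S(S(S(S(add(SZ, add(mul(SSZ, SZ), mul(Z, SZ)))))))
  →9  S(S(S(S(S(add(Z, add(mul(SSZ, SZ), mul(Z, SZ))))))))
  →10  S(S(S(S(S(add(mul(SSZ, SZ), mul(Z, SZ)))))))
  →11  S(S(S(S(S(add(add(SZ, mul(SZ, SZ)), mul(Z, SZ)))))))
  →12  S(S(S(S(S(add(S(add(Z, mul(SZ, SZ))), mul(Z, SZ)))))))
  →13  S(S(S(S(S(S(add(add(Z, mul(SZ, SZ)), mul(Z, SZ))))))))
  →14  S(S(S(S(S(S(add(mul(SZ, SZ), mul(Z, SZ))))))))
  →15  S(S(S(S(S(S(add(add(SZ, mul(Z, SZ)), mul(Z, SZ))))))))
  →16  S(S(S(S(S(S(add(S(add(Z, mul(Z, SZ))), mul(Z, SZ))))))))
  →17  S(S(S(S(S(S(S(add(add(Z, mul(Z, SZ)), mul(Z, SZ)))))))))
  →18  S(S(S(S(S(S(S(add(mul(Z, SZ), mul(Z, SZ)))))))))
  →19  S(S(S(S(S(S(S(add(Z, mul(Z, SZ)))))))))
  →20  S(S(S(S(S(S(S(mul(Z, SZ))))))))
  →21  S^7(Z)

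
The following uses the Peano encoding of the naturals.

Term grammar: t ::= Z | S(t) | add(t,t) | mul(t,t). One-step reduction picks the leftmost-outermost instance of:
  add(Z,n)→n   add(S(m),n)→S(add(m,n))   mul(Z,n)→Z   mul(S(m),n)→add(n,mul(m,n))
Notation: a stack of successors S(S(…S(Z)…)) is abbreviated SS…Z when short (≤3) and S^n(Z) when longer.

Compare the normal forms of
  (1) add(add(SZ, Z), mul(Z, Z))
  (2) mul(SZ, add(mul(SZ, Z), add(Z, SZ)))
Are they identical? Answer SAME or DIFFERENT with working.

Answer: SAME — A ⇓ SZ, B ⇓ SZ

Working:
Term A:
  start: add(add(SZ, Z), mul(Z, Z))
  [1] add(S(add(Z, Z)), mul(Z, Z))
  [2] S(add(add(Z, Z), mul(Z, Z)))
  [3] S(add(Z, mul(Z, Z)))
  [4] S(mul(Z, Z))
  [5] SZ

Term B:
  start: mul(SZ, add(mul(SZ, Z), add(Z, SZ)))
  [1] add(add(mul(SZ, Z), add(Z, SZ)), mul(Z, add(mul(SZ, Z), add(Z, SZ))))
  [2] add(add(add(Z, mul(Z, Z)), add(Z, SZ)), mul(Z, add(mul(SZ, Z), add(Z, SZ))))
  [3] add(add(mul(Z, Z), add(Z, SZ)), mul(Z, add(mul(SZ, Z), add(Z, SZ))))
  [4] add(add(Z, add(Z, SZ)), mul(Z, add(mul(SZ, Z), add(Z, SZ))))
  [5] add(add(Z, SZ), mul(Z, add(mul(SZ, Z), add(Z, SZ))))
  [6] add(SZ, mul(Z, add(mul(SZ, Z), add(Z, SZ))))
  [7] S(add(Z, mul(Z, add(mul(SZ, Z), add(Z, SZ)))))
  [8] S(mul(Z, add(mul(SZ, Z), add(Z, SZ))))
  [9] SZ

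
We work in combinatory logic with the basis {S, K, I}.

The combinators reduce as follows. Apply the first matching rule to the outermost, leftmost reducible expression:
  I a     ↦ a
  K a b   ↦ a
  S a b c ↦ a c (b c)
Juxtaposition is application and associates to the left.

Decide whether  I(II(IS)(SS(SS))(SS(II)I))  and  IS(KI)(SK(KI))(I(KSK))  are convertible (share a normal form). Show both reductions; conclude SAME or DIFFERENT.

Term A:
  start: I(II(IS)(SS(SS))(SS(II)I))
  step 1: II(IS)(SS(SS))(SS(II)I)
  step 2: I(IS)(SS(SS))(SS(II)I)
  step 3: IS(SS(SS))(SS(II)I)
  step 4: S(SS(SS))(SS(II)I)
  step 5: S(SS(SS))(SI(III))
  step 6: S(SS(SS))(SI(II))
  step 7: S(SS(SS))(SII)

Term B:
  start: IS(KI)(SK(KI))(I(KSK))
  step 1: S(KI)(SK(KI))(I(KSK))
  step 2: KI(I(KSK))(SK(KI)(I(KSK)))
  step 3: I(SK(KI)(I(KSK)))
  step 4: SK(KI)(I(KSK))
  step 5: K(I(KSK))(KI(I(KSK)))
  step 6: I(KSK)
  step 7: KSK
  step 8: S

Answer: DIFFERENT — A ⇓ S(SS(SS))(SII), B ⇓ S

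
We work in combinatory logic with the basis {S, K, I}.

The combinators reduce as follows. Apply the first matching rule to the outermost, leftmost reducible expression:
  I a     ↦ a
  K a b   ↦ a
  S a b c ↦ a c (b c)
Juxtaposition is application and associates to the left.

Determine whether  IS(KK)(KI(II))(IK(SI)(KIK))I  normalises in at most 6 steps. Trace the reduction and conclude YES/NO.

Answer: NO — after 6 steps the term is IK(SI)(KIK), not yet normal

Working:
  start: IS(KK)(KI(II))(IK(SI)(KIK))I
  [1] S(KK)(KI(II))(IK(SI)(KIK))I
  [2] KK(IK(SI)(KIK))(KI(II)(IK(SI)(KIK)))I
  [3] K(KI(II)(IK(SI)(KIK)))I
  [4] KI(II)(IK(SI)(KIK))
  [5] I(IK(SI)(KIK))
  [6] IK(SI)(KIK)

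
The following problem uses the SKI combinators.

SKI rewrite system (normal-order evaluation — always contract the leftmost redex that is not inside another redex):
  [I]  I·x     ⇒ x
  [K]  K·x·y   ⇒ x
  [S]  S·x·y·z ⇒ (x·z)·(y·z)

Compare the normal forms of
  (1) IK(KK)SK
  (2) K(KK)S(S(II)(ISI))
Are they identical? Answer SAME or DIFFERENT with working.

Term A:
  start: IK(KK)SK
  →1  K(KK)SK
  →2  KKK
  →3  K

Term B:
  start: K(KK)S(S(II)(ISI))
  →1  KK(S(II)(ISI))
  →2  K

Answer: SAME — A ⇓ K, B ⇓ K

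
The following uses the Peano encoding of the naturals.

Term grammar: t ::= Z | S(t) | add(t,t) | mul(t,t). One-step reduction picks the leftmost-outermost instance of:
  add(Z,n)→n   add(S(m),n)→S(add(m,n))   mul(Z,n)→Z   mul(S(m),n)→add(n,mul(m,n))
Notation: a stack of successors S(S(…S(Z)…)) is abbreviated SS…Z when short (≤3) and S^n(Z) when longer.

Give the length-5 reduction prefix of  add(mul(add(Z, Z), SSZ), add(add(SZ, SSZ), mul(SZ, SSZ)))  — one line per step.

Answer: after 5 steps: S(add(add(Z, SSZ), mul(SZ, SSZ)))

Reduction:
  start: add(mul(add(Z, Z), SSZ), add(add(SZ, SSZ), mul(SZ, SSZ)))
  [1] add(mul(Z, SSZ), add(add(SZ, SSZ), mul(SZ, SSZ)))
  [2] add(Z, add(add(SZ, SSZ), mul(SZ, SSZ)))
  [3] add(add(SZ, SSZ), mul(SZ, SSZ))
  [4] add(S(add(Z, SSZ)), mul(SZ, SSZ))
  [5] S(add(add(Z, SSZ), mul(SZ, SSZ)))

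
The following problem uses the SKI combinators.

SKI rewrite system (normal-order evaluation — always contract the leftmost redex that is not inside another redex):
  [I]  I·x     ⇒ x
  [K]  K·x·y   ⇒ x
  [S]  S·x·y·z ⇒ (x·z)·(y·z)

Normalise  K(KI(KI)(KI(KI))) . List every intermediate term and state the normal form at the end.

  start: K(KI(KI)(KI(KI)))
  step 1: K(I(KI(KI)))
  step 2: K(KI(KI))
  step 3: KI

Answer: normal form = KI  (in 3 steps)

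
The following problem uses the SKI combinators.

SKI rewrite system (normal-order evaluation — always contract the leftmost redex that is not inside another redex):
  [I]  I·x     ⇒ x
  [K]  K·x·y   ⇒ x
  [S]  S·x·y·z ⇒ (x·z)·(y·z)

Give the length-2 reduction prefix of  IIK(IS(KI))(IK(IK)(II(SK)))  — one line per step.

Answer: after 2 steps: K(IS(KI))(IK(IK)(II(SK)))

Derivation:
  start: IIK(IS(KI))(IK(IK)(II(SK)))
  →1  IK(IS(KI))(IK(IK)(II(SK)))
  →2  K(IS(KI))(IK(IK)(II(SK)))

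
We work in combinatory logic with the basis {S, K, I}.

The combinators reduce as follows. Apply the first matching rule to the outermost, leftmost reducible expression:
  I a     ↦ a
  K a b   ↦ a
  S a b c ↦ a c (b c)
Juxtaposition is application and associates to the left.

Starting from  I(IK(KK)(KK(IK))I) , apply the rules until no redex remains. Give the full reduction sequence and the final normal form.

Answer: normal form = K  (in 4 steps)

Derivation:
  start: I(IK(KK)(KK(IK))I)
  [1] IK(KK)(KK(IK))I
  [2] K(KK)(KK(IK))I
  [3] KKI
  [4] K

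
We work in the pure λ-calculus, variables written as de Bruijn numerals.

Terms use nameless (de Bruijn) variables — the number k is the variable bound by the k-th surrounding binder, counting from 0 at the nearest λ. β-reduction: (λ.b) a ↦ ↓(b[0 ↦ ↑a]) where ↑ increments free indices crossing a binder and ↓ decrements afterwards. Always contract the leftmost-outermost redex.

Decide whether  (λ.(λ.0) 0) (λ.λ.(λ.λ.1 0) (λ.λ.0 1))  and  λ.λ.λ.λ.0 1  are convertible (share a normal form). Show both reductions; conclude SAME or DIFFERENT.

Answer: SAME — A ⇓ λ.λ.λ.λ.0 1, B ⇓ λ.λ.λ.λ.0 1

Derivation:
Term A:
  start: (λ.(λ.0) 0) (λ.λ.(λ.λ.1 0) (λ.λ.0 1))
  →1  (λ.0) (λ.λ.(λ.λ.1 0) (λ.λ.0 1))
  →2  λ.λ.(λ.λ.1 0) (λ.λ.0 1)
  →3  λ.λ.λ.(λ.λ.0 1) 0
  →4  λ.λ.λ.λ.0 1

Term B:
  start: λ.λ.λ.λ.0 1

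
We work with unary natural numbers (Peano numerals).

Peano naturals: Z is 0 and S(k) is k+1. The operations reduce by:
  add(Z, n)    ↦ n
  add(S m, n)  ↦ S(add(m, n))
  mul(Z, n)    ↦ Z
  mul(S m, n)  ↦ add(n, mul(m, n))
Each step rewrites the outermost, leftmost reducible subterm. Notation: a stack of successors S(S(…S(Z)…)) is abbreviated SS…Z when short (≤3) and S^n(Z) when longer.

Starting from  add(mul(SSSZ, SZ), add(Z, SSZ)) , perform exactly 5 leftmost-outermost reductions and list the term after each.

  start: add(mul(SSSZ, SZ), add(Z, SSZ))
  [1] add(add(SZ, mul(SSZ, SZ)), add(Z, SSZ))
  [2] add(S(add(Z, mul(SSZ, SZ))), add(Z, SSZ))
  [3] S(add(add(Z, mul(SSZ, SZ)), add(Z, SSZ)))
  [4] S(add(mul(SSZ, SZ), add(Z, SSZ)))
  [5] S(add(add(SZ, mul(SZ, SZ)), add(Z, SSZ)))

Answer: after 5 steps: S(add(add(SZ, mul(SZ, SZ)), add(Z, SSZ)))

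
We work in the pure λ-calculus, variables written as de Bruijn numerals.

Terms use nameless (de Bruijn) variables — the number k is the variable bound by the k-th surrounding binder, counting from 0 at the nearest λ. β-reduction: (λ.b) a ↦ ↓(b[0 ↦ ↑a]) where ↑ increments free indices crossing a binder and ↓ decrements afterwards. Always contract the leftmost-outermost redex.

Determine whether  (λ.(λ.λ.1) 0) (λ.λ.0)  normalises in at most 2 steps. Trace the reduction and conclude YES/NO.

  start: (λ.(λ.λ.1) 0) (λ.λ.0)
  [1] (λ.λ.1) (λ.λ.0)
  [2] λ.λ.λ.0

Answer: YES — reaches normal form λ.λ.λ.0 in 2 ≤ 2 steps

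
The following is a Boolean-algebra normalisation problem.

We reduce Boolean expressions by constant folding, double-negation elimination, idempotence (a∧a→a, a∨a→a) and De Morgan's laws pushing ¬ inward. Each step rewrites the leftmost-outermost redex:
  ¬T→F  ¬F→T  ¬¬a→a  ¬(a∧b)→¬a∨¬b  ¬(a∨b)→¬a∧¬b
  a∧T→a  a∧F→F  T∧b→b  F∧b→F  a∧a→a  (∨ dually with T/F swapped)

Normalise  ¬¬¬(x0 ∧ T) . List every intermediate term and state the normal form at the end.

  start: ¬¬¬(x0 ∧ T)
  step 1: ¬(x0 ∧ T)
  step 2: ¬x0 ∨ ¬T
  step 3: ¬x0 ∨ F
  step 4: ¬x0

Answer: normal form = ¬x0  (in 4 steps)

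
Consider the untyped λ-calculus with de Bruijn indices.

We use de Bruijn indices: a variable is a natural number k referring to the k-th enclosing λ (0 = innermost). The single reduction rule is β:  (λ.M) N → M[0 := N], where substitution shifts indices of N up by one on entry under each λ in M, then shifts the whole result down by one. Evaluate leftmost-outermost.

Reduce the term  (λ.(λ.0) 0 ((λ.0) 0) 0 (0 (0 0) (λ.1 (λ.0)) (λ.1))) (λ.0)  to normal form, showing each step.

  start: (λ.(λ.0) 0 ((λ.0) 0) 0 (0 (0 0) (λ.1 (λ.0)) (λ.1))) (λ.0)
  step 1: (λ.0) (λ.0) ((λ.0) (λ.0)) (λ.0) ((λ.0) ((λ.0) (λ.0)) (λ.(λ.0) (λ.0)) (λ.λ.0))
  step 2: (λ.0) ((λ.0) (λ.0)) (λ.0) ((λ.0) ((λ.0) (λ.0)) (λ.(λ.0) (λ.0)) (λ.λ.0))
  step 3: (λ.0) (λ.0) (λ.0) ((λ.0) ((λ.0) (λ.0)) (λ.(λ.0) (λ.0)) (λ.λ.0))
  step 4: (λ.0) (λ.0) ((λ.0) ((λ.0) (λ.0)) (λ.(λ.0) (λ.0)) (λ.λ.0))
  step 5: (λ.0) ((λ.0) ((λ.0) (λ.0)) (λ.(λ.0) (λ.0)) (λ.λ.0))
  step 6: (λ.0) ((λ.0) (λ.0)) (λ.(λ.0) (λ.0)) (λ.λ.0)
  step 7: (λ.0) (λ.0) (λ.(λ.0) (λ.0)) (λ.λ.0)
  step 8: (λ.0) (λ.(λ.0) (λ.0)) (λ.λ.0)
  step 9: (λ.(λ.0) (λ.0)) (λ.λ.0)
  step 10: (λ.0) (λ.0)
  step 11: λ.0

Answer: normal form = λ.0  (in 11 steps)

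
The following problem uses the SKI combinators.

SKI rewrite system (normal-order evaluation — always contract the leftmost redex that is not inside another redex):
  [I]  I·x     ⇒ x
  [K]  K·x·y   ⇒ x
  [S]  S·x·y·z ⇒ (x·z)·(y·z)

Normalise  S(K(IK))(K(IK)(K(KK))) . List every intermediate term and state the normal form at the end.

  start: S(K(IK))(K(IK)(K(KK)))
  step 1: S(KK)(K(IK)(K(KK)))
  step 2: S(KK)(IK)
  step 3: S(KK)K

Answer: normal form = S(KK)K  (in 3 steps)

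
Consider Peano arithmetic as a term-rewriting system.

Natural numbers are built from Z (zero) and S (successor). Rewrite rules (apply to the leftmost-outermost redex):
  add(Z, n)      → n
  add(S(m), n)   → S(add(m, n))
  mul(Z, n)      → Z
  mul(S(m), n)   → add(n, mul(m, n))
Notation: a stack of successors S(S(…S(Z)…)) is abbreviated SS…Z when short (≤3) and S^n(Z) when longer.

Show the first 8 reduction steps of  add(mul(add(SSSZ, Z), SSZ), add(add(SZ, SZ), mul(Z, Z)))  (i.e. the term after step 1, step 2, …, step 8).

Answer: after 8 steps: S(S(add(mul(S(add(SZ, Z)), SSZ), add(add(SZ, SZ), mul(Z, Z)))))

Working:
  start: add(mul(add(SSSZ, Z), SSZ), add(add(SZ, SZ), mul(Z, Z)))
  step 1: add(mul(S(add(SSZ, Z)), SSZ), add(add(SZ, SZ), mul(Z, Z)))
  step 2: add(add(SSZ, mul(add(SSZ, Z), SSZ)), add(add(SZ, SZ), mul(Z, Z)))
  step 3: add(S(add(SZ, mul(add(SSZ, Z), SSZ))), add(add(SZ, SZ), mul(Z, Z)))
  step 4: S(add(add(SZ, mul(add(SSZ, Z), SSZ)), add(add(SZ, SZ), mul(Z, Z))))
  step 5: S(add(S(add(Z, mul(add(SSZ, Z), SSZ))), add(add(SZ, SZ), mul(Z, Z))))
  step 6: S(S(add(add(Z, mul(add(SSZ, Z), SSZ)), add(add(SZ, SZ), mul(Z, Z)))))
  step 7: S(S(add(mul(add(SSZ, Z), SSZ), add(add(SZ, SZ), mul(Z, Z)))))
  step 8: S(S(add(mul(S(add(SZ, Z)), SSZ), add(add(SZ, SZ), mul(Z, Z)))))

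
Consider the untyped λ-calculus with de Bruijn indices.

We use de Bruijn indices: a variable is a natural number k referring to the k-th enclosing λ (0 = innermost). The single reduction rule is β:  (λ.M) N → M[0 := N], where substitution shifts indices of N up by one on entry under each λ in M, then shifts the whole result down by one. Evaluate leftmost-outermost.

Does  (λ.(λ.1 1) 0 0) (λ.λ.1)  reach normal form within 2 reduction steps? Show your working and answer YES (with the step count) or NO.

Answer: NO — after 2 steps the term is (λ.λ.1) (λ.λ.1) (λ.λ.1), not yet normal

Derivation:
  start: (λ.(λ.1 1) 0 0) (λ.λ.1)
  step 1: (λ.(λ.λ.1) (λ.λ.1)) (λ.λ.1) (λ.λ.1)
  step 2: (λ.λ.1) (λ.λ.1) (λ.λ.1)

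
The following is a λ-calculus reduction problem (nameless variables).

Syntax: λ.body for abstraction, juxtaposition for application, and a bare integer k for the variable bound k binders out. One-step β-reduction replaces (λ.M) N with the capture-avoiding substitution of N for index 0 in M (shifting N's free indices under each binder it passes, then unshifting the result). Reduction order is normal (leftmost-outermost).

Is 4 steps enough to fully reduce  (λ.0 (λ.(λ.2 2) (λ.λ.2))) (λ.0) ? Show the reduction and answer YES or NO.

  start: (λ.0 (λ.(λ.2 2) (λ.λ.2))) (λ.0)
  [1] (λ.0) (λ.(λ.(λ.0) (λ.0)) (λ.λ.2))
  [2] λ.(λ.(λ.0) (λ.0)) (λ.λ.2)
  [3] λ.(λ.0) (λ.0)
  [4] λ.λ.0

Answer: YES — reaches normal form λ.λ.0 in 4 ≤ 4 steps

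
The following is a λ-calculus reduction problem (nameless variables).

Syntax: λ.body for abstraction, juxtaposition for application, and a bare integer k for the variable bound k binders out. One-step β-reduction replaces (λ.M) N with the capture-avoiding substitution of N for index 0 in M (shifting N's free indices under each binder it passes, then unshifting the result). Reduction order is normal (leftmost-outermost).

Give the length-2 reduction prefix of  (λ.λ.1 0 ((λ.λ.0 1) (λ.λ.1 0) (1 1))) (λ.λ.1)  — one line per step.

  start: (λ.λ.1 0 ((λ.λ.0 1) (λ.λ.1 0) (1 1))) (λ.λ.1)
  [1] λ.(λ.λ.1) 0 ((λ.λ.0 1) (λ.λ.1 0) ((λ.λ.1) (λ.λ.1)))
  [2] λ.(λ.1) ((λ.λ.0 1) (λ.λ.1 0) ((λ.λ.1) (λ.λ.1)))

Answer: after 2 steps: λ.(λ.1) ((λ.λ.0 1) (λ.λ.1 0) ((λ.λ.1) (λ.λ.1)))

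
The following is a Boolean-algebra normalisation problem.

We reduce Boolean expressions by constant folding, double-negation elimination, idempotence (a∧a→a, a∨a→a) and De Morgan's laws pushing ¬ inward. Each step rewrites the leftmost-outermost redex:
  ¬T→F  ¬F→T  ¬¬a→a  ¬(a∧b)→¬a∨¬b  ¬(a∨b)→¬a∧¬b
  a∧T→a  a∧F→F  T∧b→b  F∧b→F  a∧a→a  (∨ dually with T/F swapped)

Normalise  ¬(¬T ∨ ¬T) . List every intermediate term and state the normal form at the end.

  start: ¬(¬T ∨ ¬T)
  [1] ¬¬T ∧ ¬¬T
  [2] ¬¬T
  [3] T

Answer: normal form = T  (in 3 steps)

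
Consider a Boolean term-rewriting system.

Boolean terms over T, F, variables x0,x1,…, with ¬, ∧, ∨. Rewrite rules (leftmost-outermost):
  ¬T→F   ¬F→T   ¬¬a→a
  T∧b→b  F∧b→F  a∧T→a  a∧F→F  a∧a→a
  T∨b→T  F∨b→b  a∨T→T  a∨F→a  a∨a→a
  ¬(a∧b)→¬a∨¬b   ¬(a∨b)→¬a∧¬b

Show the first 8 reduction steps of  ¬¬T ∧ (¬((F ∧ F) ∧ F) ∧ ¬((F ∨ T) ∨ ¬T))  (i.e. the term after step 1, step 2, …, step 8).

Answer: after 8 steps: ¬((F ∨ T) ∨ ¬T)

Working:
  start: ¬¬T ∧ (¬((F ∧ F) ∧ F) ∧ ¬((F ∨ T) ∨ ¬T))
  [1] T ∧ (¬((F ∧ F) ∧ F) ∧ ¬((F ∨ T) ∨ ¬T))
  [2] ¬((F ∧ F) ∧ F) ∧ ¬((F ∨ T) ∨ ¬T)
  [3] (¬(F ∧ F) ∨ ¬F) ∧ ¬((F ∨ T) ∨ ¬T)
  [4] ((¬F ∨ ¬F) ∨ ¬F) ∧ ¬((F ∨ T) ∨ ¬T)
  [5] (¬F ∨ ¬F) ∧ ¬((F ∨ T) ∨ ¬T)
  [6] ¬F ∧ ¬((F ∨ T) ∨ ¬T)
  [7] T ∧ ¬((F ∨ T) ∨ ¬T)
  [8] ¬((F ∨ T) ∨ ¬T)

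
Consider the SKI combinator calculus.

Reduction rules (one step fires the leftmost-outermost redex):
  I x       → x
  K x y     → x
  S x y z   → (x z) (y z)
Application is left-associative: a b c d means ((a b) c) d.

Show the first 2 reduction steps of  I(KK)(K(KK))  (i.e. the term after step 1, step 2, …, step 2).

  start: I(KK)(K(KK))
  step 1: KK(K(KK))
  step 2: K

Answer: after 2 steps: K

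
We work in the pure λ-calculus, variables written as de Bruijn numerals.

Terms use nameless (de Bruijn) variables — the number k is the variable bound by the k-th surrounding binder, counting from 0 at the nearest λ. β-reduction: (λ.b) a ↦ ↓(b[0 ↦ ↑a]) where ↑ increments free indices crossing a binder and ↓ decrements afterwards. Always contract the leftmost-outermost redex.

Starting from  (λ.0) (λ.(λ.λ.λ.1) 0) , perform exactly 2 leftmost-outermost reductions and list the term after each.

  start: (λ.0) (λ.(λ.λ.λ.1) 0)
  [1] λ.(λ.λ.λ.1) 0
  [2] λ.λ.λ.1

Answer: after 2 steps: λ.λ.λ.1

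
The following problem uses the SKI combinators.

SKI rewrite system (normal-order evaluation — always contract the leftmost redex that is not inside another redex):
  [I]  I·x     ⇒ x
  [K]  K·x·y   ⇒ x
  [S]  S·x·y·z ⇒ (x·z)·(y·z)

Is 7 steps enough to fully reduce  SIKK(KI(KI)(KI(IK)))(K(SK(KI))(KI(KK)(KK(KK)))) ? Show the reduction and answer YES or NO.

  start: SIKK(KI(KI)(KI(IK)))(K(SK(KI))(KI(KK)(KK(KK))))
  [1] IK(KK)(KI(KI)(KI(IK)))(K(SK(KI))(KI(KK)(KK(KK))))
  [2] K(KK)(KI(KI)(KI(IK)))(K(SK(KI))(KI(KK)(KK(KK))))
  [3] KK(K(SK(KI))(KI(KK)(KK(KK))))
  [4] K

Answer: YES — reaches normal form K in 4 ≤ 7 steps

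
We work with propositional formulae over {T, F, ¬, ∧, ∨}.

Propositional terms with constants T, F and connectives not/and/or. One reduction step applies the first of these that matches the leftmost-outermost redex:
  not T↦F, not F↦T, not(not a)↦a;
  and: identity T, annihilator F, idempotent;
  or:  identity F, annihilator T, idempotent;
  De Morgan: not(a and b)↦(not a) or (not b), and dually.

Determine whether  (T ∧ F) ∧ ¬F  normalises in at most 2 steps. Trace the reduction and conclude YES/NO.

Answer: YES — reaches normal form F in 2 ≤ 2 steps

Derivation:
  start: (T ∧ F) ∧ ¬F
  →1  F ∧ ¬F
  →2  F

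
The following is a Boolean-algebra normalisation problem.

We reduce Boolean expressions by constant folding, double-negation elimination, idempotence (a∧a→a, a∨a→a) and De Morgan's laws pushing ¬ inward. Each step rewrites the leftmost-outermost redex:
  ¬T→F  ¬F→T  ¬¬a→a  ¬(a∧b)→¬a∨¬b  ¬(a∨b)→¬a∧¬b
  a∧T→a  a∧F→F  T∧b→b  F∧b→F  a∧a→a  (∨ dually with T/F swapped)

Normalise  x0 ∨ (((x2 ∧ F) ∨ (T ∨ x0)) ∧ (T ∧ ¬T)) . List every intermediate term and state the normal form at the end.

  start: x0 ∨ (((x2 ∧ F) ∨ (T ∨ x0)) ∧ (T ∧ ¬T))
  step 1: x0 ∨ ((F ∨ (T ∨ x0)) ∧ (T ∧ ¬T))
  step 2: x0 ∨ ((T ∨ x0) ∧ (T ∧ ¬T))
  step 3: x0 ∨ (T ∧ (T ∧ ¬T))
  step 4: x0 ∨ (T ∧ ¬T)
  step 5: x0 ∨ ¬T
  step 6: x0 ∨ F
  step 7: x0

Answer: normal form = x0  (in 7 steps)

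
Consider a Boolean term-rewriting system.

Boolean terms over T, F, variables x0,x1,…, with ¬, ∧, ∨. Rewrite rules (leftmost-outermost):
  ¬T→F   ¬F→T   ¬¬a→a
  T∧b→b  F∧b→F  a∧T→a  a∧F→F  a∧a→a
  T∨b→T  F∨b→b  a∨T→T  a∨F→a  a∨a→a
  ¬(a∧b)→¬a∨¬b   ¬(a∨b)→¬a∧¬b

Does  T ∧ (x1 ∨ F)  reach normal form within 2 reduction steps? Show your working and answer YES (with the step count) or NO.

  start: T ∧ (x1 ∨ F)
  →1  x1 ∨ F
  →2  x1

Answer: YES — reaches normal form x1 in 2 ≤ 2 steps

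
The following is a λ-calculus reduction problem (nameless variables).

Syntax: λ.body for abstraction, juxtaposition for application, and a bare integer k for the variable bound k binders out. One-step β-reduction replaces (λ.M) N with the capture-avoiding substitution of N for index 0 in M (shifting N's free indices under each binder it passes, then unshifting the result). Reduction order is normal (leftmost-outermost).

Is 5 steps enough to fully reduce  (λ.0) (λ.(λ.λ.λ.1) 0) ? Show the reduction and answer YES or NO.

  start: (λ.0) (λ.(λ.λ.λ.1) 0)
  →1  λ.(λ.λ.λ.1) 0
  →2  λ.λ.λ.1

Answer: YES — reaches normal form λ.λ.λ.1 in 2 ≤ 5 steps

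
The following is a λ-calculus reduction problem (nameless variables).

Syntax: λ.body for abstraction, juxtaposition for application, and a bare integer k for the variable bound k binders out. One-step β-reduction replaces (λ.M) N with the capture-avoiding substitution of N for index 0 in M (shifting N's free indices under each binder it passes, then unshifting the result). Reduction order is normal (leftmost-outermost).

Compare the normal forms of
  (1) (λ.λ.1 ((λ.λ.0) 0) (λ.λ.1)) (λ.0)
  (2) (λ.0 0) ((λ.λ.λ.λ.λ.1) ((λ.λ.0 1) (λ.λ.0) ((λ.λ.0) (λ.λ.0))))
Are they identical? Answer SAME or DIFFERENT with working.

Answer: SAME — A ⇓ λ.λ.λ.1, B ⇓ λ.λ.λ.1

Derivation:
Term A:
  start: (λ.λ.1 ((λ.λ.0) 0) (λ.λ.1)) (λ.0)
  step 1: λ.(λ.0) ((λ.λ.0) 0) (λ.λ.1)
  step 2: λ.(λ.λ.0) 0 (λ.λ.1)
  step 3: λ.(λ.0) (λ.λ.1)
  step 4: λ.λ.λ.1

Term B:
  start: (λ.0 0) ((λ.λ.λ.λ.λ.1) ((λ.λ.0 1) (λ.λ.0) ((λ.λ.0) (λ.λ.0))))
  step 1: (λ.λ.λ.λ.λ.1) ((λ.λ.0 1) (λ.λ.0) ((λ.λ.0) (λ.λ.0))) ((λ.λ.λ.λ.λ.1) ((λ.λ.0 1) (λ.λ.0) ((λ.λ.0) (λ.λ.0))))
  step 2: (λ.λ.λ.λ.1) ((λ.λ.λ.λ.λ.1) ((λ.λ.0 1) (λ.λ.0) ((λ.λ.0) (λ.λ.0))))
  step 3: λ.λ.λ.1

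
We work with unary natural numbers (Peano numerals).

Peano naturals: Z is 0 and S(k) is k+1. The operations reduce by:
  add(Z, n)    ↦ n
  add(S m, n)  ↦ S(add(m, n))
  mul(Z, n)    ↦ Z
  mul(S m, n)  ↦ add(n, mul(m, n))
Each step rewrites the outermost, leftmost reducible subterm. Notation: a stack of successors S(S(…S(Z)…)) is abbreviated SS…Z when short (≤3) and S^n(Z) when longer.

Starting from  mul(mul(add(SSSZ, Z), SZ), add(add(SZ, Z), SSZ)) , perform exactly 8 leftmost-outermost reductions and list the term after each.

  start: mul(mul(add(SSSZ, Z), SZ), add(add(SZ, Z), SSZ))
  →1  mul(mul(S(add(SSZ, Z)), SZ), add(add(SZ, Z), SSZ))
  →2  mul(add(SZ, mul(add(SSZ, Z), SZ)), add(add(SZ, Z), SSZ))
  →3  mul(S(add(Z, mul(add(SSZ, Z), SZ))), add(add(SZ, Z), SSZ))
  →4  add(add(add(SZ, Z), SSZ), mul(add(Z, mul(add(SSZ, Z), SZ)), add(add(SZ, Z), SSZ)))
  →5  add(add(S(add(Z, Z)), SSZ), mul(add(Z, mul(add(SSZ, Z), SZ)), add(add(SZ, Z), SSZ)))
  →6  add(S(add(add(Z, Z), SSZ)), mul(add(Z, mul(add(SSZ, Z), SZ)), add(add(SZ, Z), SSZ)))
  →7  S(add(add(add(Z, Z), SSZ), mul(add(Z, mul(add(SSZ, Z), SZ)), add(add(SZ, Z), SSZ))))
  →8  S(add(add(Z, SSZ), mul(add(Z, mul(add(SSZ, Z), SZ)), add(add(SZ, Z), SSZ))))

Answer: after 8 steps: S(add(add(Z, SSZ), mul(add(Z, mul(add(SSZ, Z), SZ)), add(add(SZ, Z), SSZ))))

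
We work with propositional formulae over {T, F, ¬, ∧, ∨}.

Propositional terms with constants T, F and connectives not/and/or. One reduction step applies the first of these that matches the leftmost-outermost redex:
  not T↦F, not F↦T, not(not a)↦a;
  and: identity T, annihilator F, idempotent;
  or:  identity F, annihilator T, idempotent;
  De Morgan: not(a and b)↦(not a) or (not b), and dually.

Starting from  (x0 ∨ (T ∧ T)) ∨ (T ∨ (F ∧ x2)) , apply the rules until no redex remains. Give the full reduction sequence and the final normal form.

  start: (x0 ∨ (T ∧ T)) ∨ (T ∨ (F ∧ x2))
  step 1: (x0 ∨ T) ∨ (T ∨ (F ∧ x2))
  step 2: T ∨ (T ∨ (F ∧ x2))
  step 3: T

Answer: normal form = T  (in 3 steps)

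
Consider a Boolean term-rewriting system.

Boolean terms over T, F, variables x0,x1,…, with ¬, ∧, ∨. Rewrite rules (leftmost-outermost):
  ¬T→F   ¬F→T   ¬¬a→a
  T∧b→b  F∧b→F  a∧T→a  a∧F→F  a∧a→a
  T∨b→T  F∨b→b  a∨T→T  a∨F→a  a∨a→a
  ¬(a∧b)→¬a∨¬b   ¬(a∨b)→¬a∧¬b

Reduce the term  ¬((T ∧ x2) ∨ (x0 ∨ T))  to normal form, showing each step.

  start: ¬((T ∧ x2) ∨ (x0 ∨ T))
  [1] ¬(T ∧ x2) ∧ ¬(x0 ∨ T)
  [2] (¬T ∨ ¬x2) ∧ ¬(x0 ∨ T)
  [3] (F ∨ ¬x2) ∧ ¬(x0 ∨ T)
  [4] ¬x2 ∧ ¬(x0 ∨ T)
  [5] ¬x2 ∧ (¬x0 ∧ ¬T)
  [6] ¬x2 ∧ (¬x0 ∧ F)
  [7] ¬x2 ∧ F
  [8] F

Answer: normal form = F  (in 8 steps)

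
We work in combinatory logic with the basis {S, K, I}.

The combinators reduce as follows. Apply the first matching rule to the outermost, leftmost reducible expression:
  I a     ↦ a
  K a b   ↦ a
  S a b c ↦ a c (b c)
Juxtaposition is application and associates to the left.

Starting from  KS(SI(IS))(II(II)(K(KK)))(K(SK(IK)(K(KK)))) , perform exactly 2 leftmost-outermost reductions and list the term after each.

  start: KS(SI(IS))(II(II)(K(KK)))(K(SK(IK)(K(KK))))
  →1  S(II(II)(K(KK)))(K(SK(IK)(K(KK))))
  →2  S(I(II)(K(KK)))(K(SK(IK)(K(KK))))

Answer: after 2 steps: S(I(II)(K(KK)))(K(SK(IK)(K(KK))))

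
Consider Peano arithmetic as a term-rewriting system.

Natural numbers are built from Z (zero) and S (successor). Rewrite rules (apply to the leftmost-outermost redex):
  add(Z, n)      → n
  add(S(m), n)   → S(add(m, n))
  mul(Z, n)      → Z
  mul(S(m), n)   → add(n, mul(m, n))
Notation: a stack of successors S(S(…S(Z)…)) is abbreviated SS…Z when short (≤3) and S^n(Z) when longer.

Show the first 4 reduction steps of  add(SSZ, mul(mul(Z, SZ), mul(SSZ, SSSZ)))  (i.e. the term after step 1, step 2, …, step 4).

  start: add(SSZ, mul(mul(Z, SZ), mul(SSZ, SSSZ)))
  →1  S(add(SZ, mul(mul(Z, SZ), mul(SSZ, SSSZ))))
  →2  S(S(add(Z, mul(mul(Z, SZ), mul(SSZ, SSSZ)))))
  →3  S(S(mul(mul(Z, SZ), mul(SSZ, SSSZ))))
  →4  S(S(mul(Z, mul(SSZ, SSSZ))))

Answer: after 4 steps: S(S(mul(Z, mul(SSZ, SSSZ))))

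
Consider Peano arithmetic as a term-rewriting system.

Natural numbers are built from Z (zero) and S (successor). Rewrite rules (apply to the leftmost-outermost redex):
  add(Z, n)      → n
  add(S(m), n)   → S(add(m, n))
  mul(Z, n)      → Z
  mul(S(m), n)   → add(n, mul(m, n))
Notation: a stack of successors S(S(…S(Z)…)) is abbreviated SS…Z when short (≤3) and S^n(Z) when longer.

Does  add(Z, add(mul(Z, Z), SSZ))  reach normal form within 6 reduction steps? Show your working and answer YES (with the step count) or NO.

Answer: YES — reaches normal form SSZ in 3 ≤ 6 steps

Reduction:
  start: add(Z, add(mul(Z, Z), SSZ))
  step 1: add(mul(Z, Z), SSZ)
  step 2: add(Z, SSZ)
  step 3: SSZ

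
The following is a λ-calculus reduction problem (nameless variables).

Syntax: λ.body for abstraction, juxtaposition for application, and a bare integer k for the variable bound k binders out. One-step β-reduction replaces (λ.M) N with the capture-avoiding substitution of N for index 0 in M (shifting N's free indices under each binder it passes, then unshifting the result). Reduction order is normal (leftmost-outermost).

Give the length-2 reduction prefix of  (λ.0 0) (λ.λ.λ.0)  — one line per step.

Answer: after 2 steps: λ.λ.0

Reduction:
  start: (λ.0 0) (λ.λ.λ.0)
  [1] (λ.λ.λ.0) (λ.λ.λ.0)
  [2] λ.λ.0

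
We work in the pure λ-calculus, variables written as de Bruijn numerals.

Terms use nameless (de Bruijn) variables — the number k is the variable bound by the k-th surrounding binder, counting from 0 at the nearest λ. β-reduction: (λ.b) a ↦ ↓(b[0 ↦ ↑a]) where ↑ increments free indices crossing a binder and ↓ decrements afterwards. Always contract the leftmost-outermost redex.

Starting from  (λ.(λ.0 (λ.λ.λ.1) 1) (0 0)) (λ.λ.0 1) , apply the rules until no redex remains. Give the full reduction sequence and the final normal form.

Answer: normal form = λ.λ.λ.0 1  (in 6 steps)

Reduction:
  start: (λ.(λ.0 (λ.λ.λ.1) 1) (0 0)) (λ.λ.0 1)
  step 1: (λ.0 (λ.λ.λ.1) (λ.λ.0 1)) ((λ.λ.0 1) (λ.λ.0 1))
  step 2: (λ.λ.0 1) (λ.λ.0 1) (λ.λ.λ.1) (λ.λ.0 1)
  step 3: (λ.0 (λ.λ.0 1)) (λ.λ.λ.1) (λ.λ.0 1)
  step 4: (λ.λ.λ.1) (λ.λ.0 1) (λ.λ.0 1)
  step 5: (λ.λ.1) (λ.λ.0 1)
  step 6: λ.λ.λ.0 1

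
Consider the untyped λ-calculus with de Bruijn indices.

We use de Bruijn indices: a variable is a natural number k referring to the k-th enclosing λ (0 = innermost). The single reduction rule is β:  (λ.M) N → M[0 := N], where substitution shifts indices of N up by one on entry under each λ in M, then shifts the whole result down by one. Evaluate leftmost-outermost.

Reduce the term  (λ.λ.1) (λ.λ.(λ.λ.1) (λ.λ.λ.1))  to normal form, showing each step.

  start: (λ.λ.1) (λ.λ.(λ.λ.1) (λ.λ.λ.1))
  step 1: λ.λ.λ.(λ.λ.1) (λ.λ.λ.1)
  step 2: λ.λ.λ.λ.λ.λ.λ.1

Answer: normal form = λ.λ.λ.λ.λ.λ.λ.1  (in 2 steps)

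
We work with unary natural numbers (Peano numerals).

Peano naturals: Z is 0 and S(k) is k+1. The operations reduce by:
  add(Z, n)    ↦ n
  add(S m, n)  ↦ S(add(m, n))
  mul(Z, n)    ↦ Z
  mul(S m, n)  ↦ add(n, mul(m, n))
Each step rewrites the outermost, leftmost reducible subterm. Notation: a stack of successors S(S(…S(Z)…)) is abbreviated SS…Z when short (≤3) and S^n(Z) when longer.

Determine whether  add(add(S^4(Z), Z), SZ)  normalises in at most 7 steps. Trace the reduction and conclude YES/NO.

  start: add(add(S^4(Z), Z), SZ)
  step 1: add(S(add(SSSZ, Z)), SZ)
  step 2: S(add(add(SSSZ, Z), SZ))
  step 3: S(add(S(add(SSZ, Z)), SZ))
  step 4: S(S(add(add(SSZ, Z), SZ)))
  step 5: S(S(add(S(add(SZ, Z)), SZ)))
  step 6: S(S(S(add(add(SZ, Z), SZ))))
  step 7: S(S(S(add(S(add(Z, Z)), SZ))))

Answer: NO — after 7 steps the term is S(S(S(add(S(add(Z, Z)), SZ)))), not yet normal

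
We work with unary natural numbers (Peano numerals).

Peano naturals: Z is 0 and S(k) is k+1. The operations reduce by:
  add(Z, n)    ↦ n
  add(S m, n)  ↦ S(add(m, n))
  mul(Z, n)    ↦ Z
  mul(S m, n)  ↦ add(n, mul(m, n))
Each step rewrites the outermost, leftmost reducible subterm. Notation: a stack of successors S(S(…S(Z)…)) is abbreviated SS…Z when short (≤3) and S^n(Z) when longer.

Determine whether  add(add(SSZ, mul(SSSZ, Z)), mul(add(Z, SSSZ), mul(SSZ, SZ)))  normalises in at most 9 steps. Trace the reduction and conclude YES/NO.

  start: add(add(SSZ, mul(SSSZ, Z)), mul(add(Z, SSSZ), mul(SSZ, SZ)))
  →1  add(S(add(SZ, mul(SSSZ, Z))), mul(add(Z, SSSZ), mul(SSZ, SZ)))
  →2  S(add(add(SZ, mul(SSSZ, Z)), mul(add(Z, SSSZ), mul(SSZ, SZ))))
  →3  S(add(S(add(Z, mul(SSSZ, Z))), mul(add(Z, SSSZ), mul(SSZ, SZ))))
  →4  S(S(add(add(Z, mul(SSSZ, Z)), mul(add(Z, SSSZ), mul(SSZ, SZ)))))
  →5  S(S(add(mul(SSSZ, Z), mul(add(Z, SSSZ), mul(SSZ, SZ)))))
  →6  S(S(add(add(Z, mul(SSZ, Z)), mul(add(Z, SSSZ), mul(SSZ, SZ)))))
  →7  S(S(add(mul(SSZ, Z), mul(add(Z, SSSZ), mul(SSZ, SZ)))))
  →8  S(S(add(add(Z, mul(SZ, Z)), mul(add(Z, SSSZ), mul(SSZ, SZ)))))
  →9  S(S(add(mul(SZ, Z), mul(add(Z, SSSZ), mul(SSZ, SZ)))))

Answer: NO — after 9 steps the term is S(S(add(mul(SZ, Z), mul(add(Z, SSSZ), mul(SSZ, SZ))))), not yet normal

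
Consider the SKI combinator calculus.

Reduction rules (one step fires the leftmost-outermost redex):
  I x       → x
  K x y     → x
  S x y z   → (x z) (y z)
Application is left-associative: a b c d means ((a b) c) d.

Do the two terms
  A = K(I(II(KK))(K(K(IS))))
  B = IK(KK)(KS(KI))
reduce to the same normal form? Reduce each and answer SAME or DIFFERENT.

Answer: SAME — A ⇓ KK, B ⇓ KK

Reduction:
Term A:
  start: K(I(II(KK))(K(K(IS))))
  [1] K(II(KK)(K(K(IS))))
  [2] K(I(KK)(K(K(IS))))
  [3] K(KK(K(K(IS))))
  [4] KK

Term B:
  start: IK(KK)(KS(KI))
  [1] K(KK)(KS(KI))
  [2] KK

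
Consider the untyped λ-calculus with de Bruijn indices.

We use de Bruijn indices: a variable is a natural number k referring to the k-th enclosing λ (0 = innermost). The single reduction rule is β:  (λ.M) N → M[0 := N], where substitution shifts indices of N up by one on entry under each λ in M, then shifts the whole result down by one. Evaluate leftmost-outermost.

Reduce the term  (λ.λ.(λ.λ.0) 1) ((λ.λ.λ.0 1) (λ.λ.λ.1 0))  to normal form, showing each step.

  start: (λ.λ.(λ.λ.0) 1) ((λ.λ.λ.0 1) (λ.λ.λ.1 0))
  step 1: λ.(λ.λ.0) ((λ.λ.λ.0 1) (λ.λ.λ.1 0))
  step 2: λ.λ.0

Answer: normal form = λ.λ.0  (in 2 steps)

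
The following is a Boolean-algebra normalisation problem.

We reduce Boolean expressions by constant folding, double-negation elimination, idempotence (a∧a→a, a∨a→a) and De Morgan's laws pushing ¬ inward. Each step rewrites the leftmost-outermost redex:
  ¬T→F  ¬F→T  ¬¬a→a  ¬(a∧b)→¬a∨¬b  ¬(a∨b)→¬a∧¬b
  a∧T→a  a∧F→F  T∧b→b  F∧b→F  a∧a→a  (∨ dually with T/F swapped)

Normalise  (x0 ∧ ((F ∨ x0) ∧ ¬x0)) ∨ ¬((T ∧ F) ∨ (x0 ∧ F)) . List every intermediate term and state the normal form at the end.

  start: (x0 ∧ ((F ∨ x0) ∧ ¬x0)) ∨ ¬((T ∧ F) ∨ (x0 ∧ F))
  step 1: (x0 ∧ (x0 ∧ ¬x0)) ∨ ¬((T ∧ F) ∨ (x0 ∧ F))
  step 2: (x0 ∧ (x0 ∧ ¬x0)) ∨ (¬(T ∧ F) ∧ ¬(x0 ∧ F))
  step 3: (x0 ∧ (x0 ∧ ¬x0)) ∨ ((¬T ∨ ¬F) ∧ ¬(x0 ∧ F))
  step 4: (x0 ∧ (x0 ∧ ¬x0)) ∨ ((F ∨ ¬F) ∧ ¬(x0 ∧ F))
  step 5: (x0 ∧ (x0 ∧ ¬x0)) ∨ (¬F ∧ ¬(x0 ∧ F))
  step 6: (x0 ∧ (x0 ∧ ¬x0)) ∨ (T ∧ ¬(x0 ∧ F))
  step 7: (x0 ∧ (x0 ∧ ¬x0)) ∨ ¬(x0 ∧ F)
  step 8: (x0 ∧ (x0 ∧ ¬x0)) ∨ (¬x0 ∨ ¬F)
  step 9: (x0 ∧ (x0 ∧ ¬x0)) ∨ (¬x0 ∨ T)
  step 10: (x0 ∧ (x0 ∧ ¬x0)) ∨ T
  step 11: T

Answer: normal form = T  (in 11 steps)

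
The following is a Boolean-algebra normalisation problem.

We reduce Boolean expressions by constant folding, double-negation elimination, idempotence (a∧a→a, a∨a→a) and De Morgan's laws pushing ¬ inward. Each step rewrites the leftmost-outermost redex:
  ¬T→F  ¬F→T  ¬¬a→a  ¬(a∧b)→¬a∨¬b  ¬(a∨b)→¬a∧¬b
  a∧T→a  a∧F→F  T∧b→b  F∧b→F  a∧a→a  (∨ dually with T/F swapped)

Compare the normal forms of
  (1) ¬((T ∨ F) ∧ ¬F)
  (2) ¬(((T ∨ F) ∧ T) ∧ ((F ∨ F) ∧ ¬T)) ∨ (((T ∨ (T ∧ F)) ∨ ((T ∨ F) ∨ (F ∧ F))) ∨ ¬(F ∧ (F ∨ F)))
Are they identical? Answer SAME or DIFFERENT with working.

Answer: DIFFERENT — A ⇓ F, B ⇓ T

Working:
Term A:
  start: ¬((T ∨ F) ∧ ¬F)
  [1] ¬(T ∨ F) ∨ ¬¬F
  [2] (¬T ∧ ¬F) ∨ ¬¬F
  [3] (F ∧ ¬F) ∨ ¬¬F
  [4] F ∨ ¬¬F
  [5] ¬¬F
  [6] F

Term B:
  start: ¬(((T ∨ F) ∧ T) ∧ ((F ∨ F) ∧ ¬T)) ∨ (((T ∨ (T ∧ F)) ∨ ((T ∨ F) ∨ (F ∧ F))) ∨ ¬(F ∧ (F ∨ F)))
  [1] (¬((T ∨ F) ∧ T) ∨ ¬((F ∨ F) ∧ ¬T)) ∨ (((T ∨ (T ∧ F)) ∨ ((T ∨ F) ∨ (F ∧ F))) ∨ ¬(F ∧ (F ∨ F)))
  [2] ((¬(T ∨ F) ∨ ¬T) ∨ ¬((F ∨ F) ∧ ¬T)) ∨ (((T ∨ (T ∧ F)) ∨ ((T ∨ F) ∨ (F ∧ F))) ∨ ¬(F ∧ (F ∨ F)))
  [3] (((¬T ∧ ¬F) ∨ ¬T) ∨ ¬((F ∨ F) ∧ ¬T)) ∨ (((T ∨ (T ∧ F)) ∨ ((T ∨ F) ∨ (F ∧ F))) ∨ ¬(F ∧ (F ∨ F)))
  [4] (((F ∧ ¬F) ∨ ¬T) ∨ ¬((F ∨ F) ∧ ¬T)) ∨ (((T ∨ (T ∧ F)) ∨ ((T ∨ F) ∨ (F ∧ F))) ∨ ¬(F ∧ (F ∨ F)))
  [5] ((F ∨ ¬T) ∨ ¬((F ∨ F) ∧ ¬T)) ∨ (((T ∨ (T ∧ F)) ∨ ((T ∨ F) ∨ (F ∧ F))) ∨ ¬(F ∧ (F ∨ F)))
  [6] (¬T ∨ ¬((F ∨ F) ∧ ¬T)) ∨ (((T ∨ (T ∧ F)) ∨ ((T ∨ F) ∨ (F ∧ F))) ∨ ¬(F ∧ (F ∨ F)))
  [7] (F ∨ ¬((F ∨ F) ∧ ¬T)) ∨ (((T ∨ (T ∧ F)) ∨ ((T ∨ F) ∨ (F ∧ F))) ∨ ¬(F ∧ (F ∨ F)))
  [8] ¬((F ∨ F) ∧ ¬T) ∨ (((T ∨ (T ∧ F)) ∨ ((T ∨ F) ∨ (F ∧ F))) ∨ ¬(F ∧ (F ∨ F)))
  [9] (¬(F ∨ F) ∨ ¬¬T) ∨ (((T ∨ (T ∧ F)) ∨ ((T ∨ F) ∨ (F ∧ F))) ∨ ¬(F ∧ (F ∨ F)))
  [10] ((¬F ∧ ¬F) ∨ ¬¬T) ∨ (((T ∨ (T ∧ F)) ∨ ((T ∨ F) ∨ (F ∧ F))) ∨ ¬(F ∧ (F ∨ F)))
  [11] (¬F ∨ ¬¬T) ∨ (((T ∨ (T ∧ F)) ∨ ((T ∨ F) ∨ (F ∧ F))) ∨ ¬(F ∧ (F ∨ F)))
  [12] (T ∨ ¬¬T) ∨ (((T ∨ (T ∧ F)) ∨ ((T ∨ F) ∨ (F ∧ F))) ∨ ¬(F ∧ (F ∨ F)))
  [13] T ∨ (((T ∨ (T ∧ F)) ∨ ((T ∨ F) ∨ (F ∧ F))) ∨ ¬(F ∧ (F ∨ F)))
  [14] T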